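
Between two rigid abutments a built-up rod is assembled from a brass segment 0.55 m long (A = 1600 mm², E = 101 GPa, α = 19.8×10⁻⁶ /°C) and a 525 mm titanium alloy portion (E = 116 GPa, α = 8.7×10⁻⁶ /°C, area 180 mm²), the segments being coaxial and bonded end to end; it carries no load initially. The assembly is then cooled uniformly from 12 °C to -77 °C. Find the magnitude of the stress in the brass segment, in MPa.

σ ≈ 30.1 MPa (tensile)

Free thermal contraction of the whole bar: Σ αᵢΔT Lᵢ = 19.8×10⁻⁶×89×550 + 8.7×10⁻⁶×89×525 = 1.376 mm.
The rigid supports impose zero overall length change; the single axial force P common to all segments must satisfy P Σ Lᵢ/(AᵢEᵢ) = δ_free.
Σ Lᵢ/(AᵢEᵢ) = 550/(1600×101×10³) + 525/(180×116×10³) = 2.855×10⁻⁵ mm/N.
Hence P = δ_free / Σ(L/AE) = 1.376/2.855×10⁻⁵ = 48.19 kN (tensile).
σ_{brass} = P / A = 48190 / 1600 = 30.12 MPa.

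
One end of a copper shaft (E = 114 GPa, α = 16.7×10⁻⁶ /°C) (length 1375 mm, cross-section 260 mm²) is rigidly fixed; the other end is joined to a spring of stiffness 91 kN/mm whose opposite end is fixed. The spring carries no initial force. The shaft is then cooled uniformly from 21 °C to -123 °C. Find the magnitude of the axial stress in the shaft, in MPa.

σ ≈ 222 MPa (tensile)

The unrestrained thermal change is αΔT L = 16.7×10⁻⁶ × 144 × 1375 = 3.307 mm.
Let P be the tensile force in the spring. The shaft extends elastically by PL/(AE) and the spring stretches by P/k; together these equal δ_free.
So P = δ_free / [L/(AE) + 1/k] = 3.307 / [ 1375/(260×114×10³) + 1/(91×10³) ].
P = 3.307 / 5.738×10⁻⁵ = 57630 N.
σ = P/A = 57630/260 = 221.6 MPa.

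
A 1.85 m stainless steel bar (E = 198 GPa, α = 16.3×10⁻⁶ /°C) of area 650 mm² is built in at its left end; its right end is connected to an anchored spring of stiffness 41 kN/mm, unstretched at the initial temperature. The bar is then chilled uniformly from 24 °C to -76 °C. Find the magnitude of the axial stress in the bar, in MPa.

The unrestrained thermal change is αΔT L = 16.3×10⁻⁶ × 100 × 1850 = 3.015 mm.
With a force P in the spring, the elastic change of the bar is PL/(AE) and that of the spring is P/k; compatibility requires their sum to equal δ_free.
P [ L/(AE) + 1/k ] = δ_free → P [ 1850/(650×198×10³) + 1/(41×10³) ] = 3.015.
P = 3.015 / 3.876×10⁻⁵ = 77790 N.
σ = P/A = 77790/650 = 119.7 MPa.

σ ≈ 120 MPa (tensile)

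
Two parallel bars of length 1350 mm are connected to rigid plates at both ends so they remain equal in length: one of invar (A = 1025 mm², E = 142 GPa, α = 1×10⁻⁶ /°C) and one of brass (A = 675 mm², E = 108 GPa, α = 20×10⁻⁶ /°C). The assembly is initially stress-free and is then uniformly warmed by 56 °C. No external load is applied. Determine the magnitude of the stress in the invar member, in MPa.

The brass has the larger α, so on heating it would change length more than the invar if both were free. The rigid plates force a common final length, so the brass is put into compression and the invar into tension, with equal and opposite forces P (no external load).
Setting the final lengths equal and cancelling L: (α₁ − α₂)ΔT = P/(A₁E₁) + P/(A₂E₂).
|α₁ − α₂|·ΔT = 19×10⁻⁶ × 56 = 0.001064.
1/(A₁E₁) + 1/(A₂E₂) = 1/(1025×142×10³) + 1/(675×108×10³) = 2.059×10⁻⁸ N⁻¹.
So P = 0.001064 / 2.059×10⁻⁸ = 51.68 kN.
σ_{invar} = P/A₁ = 51680/1025 = 50.42 MPa, tensile.

σ ≈ 50.4 MPa (tensile)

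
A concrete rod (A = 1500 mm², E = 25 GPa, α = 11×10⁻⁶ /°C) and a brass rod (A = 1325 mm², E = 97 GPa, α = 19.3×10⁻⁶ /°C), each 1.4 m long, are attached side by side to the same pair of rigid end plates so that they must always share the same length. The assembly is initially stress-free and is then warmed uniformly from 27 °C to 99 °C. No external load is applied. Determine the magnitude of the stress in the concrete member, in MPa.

Both members must finish at the same length. With the larger α, the brass tends to over-expand; the plates restrain it, putting the brass in compression and the concrete in tension. With no external load the two internal forces are equal and opposite, magnitude P.
Setting the final lengths equal and cancelling L: (α₁ − α₂)ΔT = P/(A₁E₁) + P/(A₂E₂).
|α₁ − α₂|·ΔT = 8.3×10⁻⁶ × 72 = 0.0005976.
1/(A₁E₁) + 1/(A₂E₂) = 1/(1500×25×10³) + 1/(1325×97×10³) = 3.445×10⁻⁸ N⁻¹.
So P = 0.0005976 / 3.445×10⁻⁸ = 17.35 kN.
σ_{concrete} = P/A₁ = 17350/1500 = 11.57 MPa, tensile.

σ ≈ 11.6 MPa (tensile)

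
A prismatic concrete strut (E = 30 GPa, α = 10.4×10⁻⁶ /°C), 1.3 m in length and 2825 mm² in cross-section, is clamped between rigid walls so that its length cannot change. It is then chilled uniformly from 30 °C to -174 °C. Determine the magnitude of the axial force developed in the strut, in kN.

P ≈ 180 kN (tensile)

The ends cannot move, so σ = EαΔT = 30×10³ × 10.4×10⁻⁶ × 204 = 63.65 MPa.
Then P = σA = 63.65 × 2825 mm² = 179.8 kN, tensile.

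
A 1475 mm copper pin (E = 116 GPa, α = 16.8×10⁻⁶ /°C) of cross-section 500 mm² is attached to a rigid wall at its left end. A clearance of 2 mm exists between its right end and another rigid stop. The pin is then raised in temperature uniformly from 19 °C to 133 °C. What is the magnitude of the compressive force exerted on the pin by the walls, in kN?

Free thermal elongation = αΔT L = 16.8×10⁻⁶ × 114 × 1475 = 2.825 mm.
The gap closes (δ_free > 2 mm) and the wall then resists a further 2.825 − 2 = 0.8249 mm of expansion.
Compatibility: PL/(AE) = 0.8249 mm, so σ = P/A = E × (0.8249/1475) = 64.88 MPa.
P = σA = 64.88 × 500 = 32.44 kN.

P ≈ 32.4 kN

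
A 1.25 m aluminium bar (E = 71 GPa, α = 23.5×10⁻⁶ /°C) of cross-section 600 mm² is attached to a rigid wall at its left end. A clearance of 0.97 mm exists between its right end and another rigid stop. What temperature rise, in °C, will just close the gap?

Contact occurs when the free expansion equals the gap: αΔT L = 0.97 mm.
So ΔT = g/(αL) = 0.97/(23.5×10⁻⁶ × 1250) = 33.02 °C.

ΔT ≈ 33 °C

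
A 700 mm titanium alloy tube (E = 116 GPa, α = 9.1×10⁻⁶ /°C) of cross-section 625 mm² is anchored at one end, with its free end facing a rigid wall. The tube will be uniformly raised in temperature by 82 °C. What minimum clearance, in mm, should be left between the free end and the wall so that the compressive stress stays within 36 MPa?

g ≈ 0.305 mm

Free expansion if unrestrained: δ_free = αΔT L = 9.1×10⁻⁶ × 82 × 700 = 0.5223 mm.
At the allowable stress the elastic shortening the wall may impose is σL/E = 36 × 700 / (116×10³) = 0.2172 mm.
So the gap has to take up the difference, g_min = δ_free − σL/E = 0.5223 − 0.2172 = 0.3051 mm.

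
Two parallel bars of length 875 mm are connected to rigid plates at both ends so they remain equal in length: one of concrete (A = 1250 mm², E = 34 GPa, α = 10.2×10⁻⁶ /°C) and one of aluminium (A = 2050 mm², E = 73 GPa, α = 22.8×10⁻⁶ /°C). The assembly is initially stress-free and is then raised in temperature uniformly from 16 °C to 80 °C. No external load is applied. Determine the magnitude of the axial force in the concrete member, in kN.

Equilibrium of a rigid end plate with no external load gives equal and opposite internal forces ±P in the two members. Since α_{aluminium} > α_{concrete}, heating drives the aluminium into compression and the concrete into tension.
Compatibility of the two members (thermal + elastic change equal): (α₁ − α₂)ΔT = P·[1/(A₁E₁) + 1/(A₂E₂)].
|α₁ − α₂|·ΔT = 12.6×10⁻⁶ × 64 = 0.0008064.
1/(A₁E₁) + 1/(A₂E₂) = 1/(1250×34×10³) + 1/(2050×73×10³) = 3.021×10⁻⁸ N⁻¹.
P = 0.0008064 / 3.021×10⁻⁸ = 26690 N = 26.69 kN.

P ≈ 26.7 kN (tensile in the concrete)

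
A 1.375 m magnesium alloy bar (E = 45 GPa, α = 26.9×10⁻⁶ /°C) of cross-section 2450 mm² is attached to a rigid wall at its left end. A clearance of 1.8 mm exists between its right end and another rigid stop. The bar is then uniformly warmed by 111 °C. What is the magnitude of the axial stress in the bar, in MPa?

Unrestrained expansion: δ_free = αΔT L = 26.9×10⁻⁶ × 111 × 1375 = 4.106 mm.
After closing the 1.8 mm clearance, 4.106 − 1.8 = 2.306 mm of expansion remains to be suppressed by the wall.
So σ = E(δ_free − g)/L = 45×10³ × 2.306/1375 = 75.46 MPa.

σ ≈ 75.5 MPa (compressive)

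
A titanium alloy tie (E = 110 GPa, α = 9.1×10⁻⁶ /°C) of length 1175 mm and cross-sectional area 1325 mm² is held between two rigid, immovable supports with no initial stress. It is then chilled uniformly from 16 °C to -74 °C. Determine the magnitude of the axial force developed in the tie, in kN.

With zero net strain, σ = E·αΔT = 110 GPa × 9.1×10⁻⁶ × 90 = 90.09 MPa.
P = AEαΔT = 1325 × 110×10³ × 9.1×10⁻⁶ × 90 = 119.4 kN (tensile).

P ≈ 119 kN (tensile)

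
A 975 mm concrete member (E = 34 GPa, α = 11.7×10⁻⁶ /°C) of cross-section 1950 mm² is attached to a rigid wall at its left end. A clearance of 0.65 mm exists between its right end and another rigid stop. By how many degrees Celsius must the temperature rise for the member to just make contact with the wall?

The gap closes when αΔT L = 0.65 mm, since the member is still unstressed at that instant.
ΔT = 0.65 / (11.7×10⁻⁶ × 975) = 56.98 °C.

ΔT ≈ 57 °C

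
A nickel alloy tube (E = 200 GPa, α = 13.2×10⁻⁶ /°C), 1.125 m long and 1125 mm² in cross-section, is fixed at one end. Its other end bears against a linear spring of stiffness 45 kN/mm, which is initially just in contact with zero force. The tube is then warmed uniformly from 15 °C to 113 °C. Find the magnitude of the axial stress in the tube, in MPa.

σ ≈ 47.5 MPa (compressive)

The unrestrained thermal change is αΔT L = 13.2×10⁻⁶ × 98 × 1125 = 1.455 mm.
Let P be the compressive force at the spring. The tube shortens elastically by PL/(AE) and the spring compresses by P/k; together these equal δ_free.
P [ L/(AE) + 1/k ] = δ_free → P [ 1125/(1125×200×10³) + 1/(45×10³) ] = 1.455.
P = 1.455 / 2.722×10⁻⁵ = 53460 N.
σ = P/A = 53460/1125 = 47.52 MPa.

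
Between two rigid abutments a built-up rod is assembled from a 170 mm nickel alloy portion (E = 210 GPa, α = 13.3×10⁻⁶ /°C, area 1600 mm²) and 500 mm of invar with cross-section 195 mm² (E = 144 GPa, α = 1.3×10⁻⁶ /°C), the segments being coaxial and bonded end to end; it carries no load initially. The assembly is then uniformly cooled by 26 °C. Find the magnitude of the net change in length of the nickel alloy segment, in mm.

|ΔL| ≈ 0.0567 mm

If the supports were absent, the total length change would be Σ αᵢΔT Lᵢ = 13.3×10⁻⁶×26×170 + 1.3×10⁻⁶×26×500 = 0.07569 mm.
The rigid supports impose zero overall length change; the single axial force P common to all segments must satisfy P Σ Lᵢ/(AᵢEᵢ) = δ_free.
Σ Lᵢ/(AᵢEᵢ) = 170/(1600×210×10³) + 500/(195×144×10³) = 1.831×10⁻⁵ mm/N.
P = 0.07569 / 1.831×10⁻⁵ = 4133 N = 4.133 kN, tensile.
For the nickel alloy segment, free thermal change = 13.3×10⁻⁶×26×170 = 0.05879 mm and elastic change from P = 4133×170/(1600×210×10³) = 0.002091 mm; these oppose, so the net change is 0.0567 mm (segment shortens).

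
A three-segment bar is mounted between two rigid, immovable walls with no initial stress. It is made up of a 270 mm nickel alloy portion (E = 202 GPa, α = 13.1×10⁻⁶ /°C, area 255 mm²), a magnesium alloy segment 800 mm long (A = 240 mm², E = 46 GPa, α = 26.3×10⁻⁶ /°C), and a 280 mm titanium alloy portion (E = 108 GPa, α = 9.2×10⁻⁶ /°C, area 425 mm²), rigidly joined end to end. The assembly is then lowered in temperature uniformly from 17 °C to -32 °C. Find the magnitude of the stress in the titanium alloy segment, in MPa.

If the supports were absent, the total length change would be Σ αᵢΔT Lᵢ = 13.1×10⁻⁶×49×270 + 26.3×10⁻⁶×49×800 + 9.2×10⁻⁶×49×280 = 1.33 mm.
The walls prevent any net length change, so an axial force P (same in every segment) develops. Compatibility: P · Σ Lᵢ/(AᵢEᵢ) = δ_free.
Σ Lᵢ/(AᵢEᵢ) = 270/(255×202×10³) + 800/(240×46×10³) + 280/(425×108×10³) = 8.381×10⁻⁵ mm/N.
So P = 1.33 / 8.381×10⁻⁵ = 15.88 kN, tensile.
σ_{titanium alloy} = P / A = 15880 / 425 = 37.36 MPa.

σ ≈ 37.4 MPa (tensile)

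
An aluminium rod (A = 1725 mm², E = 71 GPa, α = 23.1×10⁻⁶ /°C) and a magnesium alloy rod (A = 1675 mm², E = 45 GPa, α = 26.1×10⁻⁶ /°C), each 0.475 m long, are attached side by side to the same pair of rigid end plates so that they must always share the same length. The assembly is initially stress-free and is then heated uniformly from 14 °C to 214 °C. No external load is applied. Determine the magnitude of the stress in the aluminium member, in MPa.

σ ≈ 16.2 MPa (tensile)

Both members must finish at the same length. With the larger α, the magnesium alloy tends to over-expand; the plates restrain it, putting the magnesium alloy in compression and the aluminium in tension. With no external load the two internal forces are equal and opposite, magnitude P.
Compatibility of the two members (thermal + elastic change equal): (α₁ − α₂)ΔT = P·[1/(A₁E₁) + 1/(A₂E₂)].
|α₁ − α₂|·ΔT = 3×10⁻⁶ × 200 = 0.0006.
1/(A₁E₁) + 1/(A₂E₂) = 1/(1725×71×10³) + 1/(1675×45×10³) = 2.143×10⁻⁸ N⁻¹.
So P = 0.0006 / 2.143×10⁻⁸ = 28 kN.
σ_{aluminium} = P/A₁ = 28000/1725 = 16.23 MPa, tensile.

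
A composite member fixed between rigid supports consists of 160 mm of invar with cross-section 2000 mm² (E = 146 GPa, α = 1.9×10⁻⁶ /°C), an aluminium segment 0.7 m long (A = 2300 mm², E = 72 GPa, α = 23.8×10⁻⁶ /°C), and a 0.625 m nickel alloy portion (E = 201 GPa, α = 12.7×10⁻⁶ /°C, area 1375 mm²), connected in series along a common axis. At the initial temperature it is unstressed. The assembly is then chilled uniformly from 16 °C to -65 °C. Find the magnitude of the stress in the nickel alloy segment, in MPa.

If the supports were absent, the total length change would be Σ αᵢΔT Lᵢ = 1.9×10⁻⁶×81×160 + 23.8×10⁻⁶×81×700 + 12.7×10⁻⁶×81×625 = 2.017 mm.
The walls prevent any net length change, so an axial force P (same in every segment) develops. Compatibility: P · Σ Lᵢ/(AᵢEᵢ) = δ_free.
The series flexibility is Σ Lᵢ/(AᵢEᵢ) = 160/(2000×146×10³) + 700/(2300×72×10³) + 625/(1375×201×10³) = 7.036×10⁻⁶ mm/N.
So P = 2.017 / 7.036×10⁻⁶ = 286.7 kN, tensile.
σ_{nickel alloy} = P / A = 286700 / 1375 = 208.5 MPa.

σ ≈ 208 MPa (tensile)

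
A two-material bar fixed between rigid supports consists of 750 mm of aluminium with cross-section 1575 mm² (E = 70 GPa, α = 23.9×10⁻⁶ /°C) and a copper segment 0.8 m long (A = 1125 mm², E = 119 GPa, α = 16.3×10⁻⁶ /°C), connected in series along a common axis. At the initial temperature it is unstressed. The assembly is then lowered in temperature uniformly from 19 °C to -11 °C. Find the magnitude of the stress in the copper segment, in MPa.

σ ≈ 64.6 MPa (tensile)

With the walls removed the bar would change length by δ_free = Σ αᵢΔT Lᵢ = 23.9×10⁻⁶×30×750 + 16.3×10⁻⁶×30×800 = 0.9289 mm.
The walls prevent any net length change, so an axial force P (same in every segment) develops. Compatibility: P · Σ Lᵢ/(AᵢEᵢ) = δ_free.
Σ Lᵢ/(AᵢEᵢ) = 750/(1575×70×10³) + 800/(1125×119×10³) = 1.278×10⁻⁵ mm/N.
Hence P = δ_free / Σ(L/AE) = 0.9289/1.278×10⁻⁵ = 72.7 kN (tensile).
σ_{copper} = P / A = 72700 / 1125 = 64.62 MPa.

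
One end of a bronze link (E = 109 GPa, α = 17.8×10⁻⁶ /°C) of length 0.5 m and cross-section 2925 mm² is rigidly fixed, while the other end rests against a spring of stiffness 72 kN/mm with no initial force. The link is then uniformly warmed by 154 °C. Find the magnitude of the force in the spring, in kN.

P ≈ 88.7 kN

The unrestrained thermal change is αΔT L = 17.8×10⁻⁶ × 154 × 500 = 1.371 mm.
With a force P in the spring, the elastic change of the link is PL/(AE) and that of the spring is P/k; compatibility requires their sum to equal δ_free.
So P = δ_free / [L/(AE) + 1/k] = 1.371 / [ 500/(2925×109×10³) + 1/(72×10³) ].
P = 1.371 / 1.546×10⁻⁵ = 88670 N.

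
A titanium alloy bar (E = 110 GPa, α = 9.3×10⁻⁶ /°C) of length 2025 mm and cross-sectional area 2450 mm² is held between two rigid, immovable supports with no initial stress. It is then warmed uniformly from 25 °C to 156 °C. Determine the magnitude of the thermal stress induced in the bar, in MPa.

σ ≈ 134 MPa (compressive)

With length fixed, the mechanical strain must cancel the thermal strain αΔT = 9.3×10⁻⁶ × 131 = 1218.3×10⁻⁶.
σ = EαΔT = 110×10³ × 9.3×10⁻⁶ × 131 = 134 MPa (compressive; the bar is trying to expand).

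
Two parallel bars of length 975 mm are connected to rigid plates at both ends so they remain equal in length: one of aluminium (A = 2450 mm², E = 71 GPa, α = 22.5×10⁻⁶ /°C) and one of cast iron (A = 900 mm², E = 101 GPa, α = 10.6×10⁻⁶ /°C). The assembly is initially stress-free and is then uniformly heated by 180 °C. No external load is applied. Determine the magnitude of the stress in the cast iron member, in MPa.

Both members must finish at the same length. With the larger α, the aluminium tends to over-expand; the plates restrain it, putting the aluminium in compression and the cast iron in tension. With no external load the two internal forces are equal and opposite, magnitude P.
Compatibility of the two members (thermal + elastic change equal): (α₁ − α₂)ΔT = P·[1/(A₁E₁) + 1/(A₂E₂)].
|α₁ − α₂|·ΔT = 11.9×10⁻⁶ × 180 = 0.002142.
1/(A₁E₁) + 1/(A₂E₂) = 1/(2450×71×10³) + 1/(900×101×10³) = 1.675×10⁻⁸ N⁻¹.
P = 0.002142 / 1.675×10⁻⁸ = 127900 N = 127.9 kN.
σ_{cast iron} = P/A₂ = 127900/900 = 142.1 MPa, tensile.

σ ≈ 142 MPa (tensile)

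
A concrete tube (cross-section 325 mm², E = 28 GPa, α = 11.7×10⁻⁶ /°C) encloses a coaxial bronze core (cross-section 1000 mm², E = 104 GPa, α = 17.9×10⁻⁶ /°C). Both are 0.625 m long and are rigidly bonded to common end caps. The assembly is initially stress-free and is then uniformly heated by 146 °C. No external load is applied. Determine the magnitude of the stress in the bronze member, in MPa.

The bronze has the larger α, so on heating it would change length more than the concrete if both were free. The rigid plates force a common final length, so the bronze is put into compression and the concrete into tension, with equal and opposite forces P (no external load).
Setting the final lengths equal and cancelling L: (α₁ − α₂)ΔT = P/(A₁E₁) + P/(A₂E₂).
|α₁ − α₂|·ΔT = 6.2×10⁻⁶ × 146 = 0.0009052.
1/(A₁E₁) + 1/(A₂E₂) = 1/(325×28×10³) + 1/(1000×104×10³) = 1.195×10⁻⁷ N⁻¹.
P = 0.0009052 / 1.195×10⁻⁷ = 7575 N = 7.575 kN.
σ_{bronze} = P/A₂ = 7575/1000 = 7.575 MPa, compressive.

σ ≈ 7.57 MPa (compressive)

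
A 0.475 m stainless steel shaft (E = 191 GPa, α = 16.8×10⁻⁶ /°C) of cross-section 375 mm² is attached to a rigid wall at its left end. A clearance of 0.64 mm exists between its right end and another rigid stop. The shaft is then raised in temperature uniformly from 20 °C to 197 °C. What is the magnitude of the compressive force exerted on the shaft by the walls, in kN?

P ≈ 116 kN

Free thermal elongation = αΔT L = 16.8×10⁻⁶ × 177 × 475 = 1.412 mm.
The gap closes (δ_free > 0.64 mm) and the wall then resists a further 1.412 − 0.64 = 0.7725 mm of expansion.
That suppressed elongation corresponds to σ = E·Δ/L = 191×10³ × 0.7725/475 = 310.6 MPa.
Force on the wall = σA = 310.6 × 375 mm² = 116.5 kN.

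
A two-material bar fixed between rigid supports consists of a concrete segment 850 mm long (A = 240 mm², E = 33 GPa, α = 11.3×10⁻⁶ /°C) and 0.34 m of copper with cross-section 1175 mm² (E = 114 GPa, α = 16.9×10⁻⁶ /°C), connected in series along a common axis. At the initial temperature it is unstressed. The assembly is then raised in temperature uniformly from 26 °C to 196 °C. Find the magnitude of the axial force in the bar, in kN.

If the supports were absent, the total length change would be Σ αᵢΔT Lᵢ = 11.3×10⁻⁶×170×850 + 16.9×10⁻⁶×170×340 = 2.61 mm.
The walls prevent any net length change, so an axial force P (same in every segment) develops. Compatibility: P · Σ Lᵢ/(AᵢEᵢ) = δ_free.
The series flexibility is Σ Lᵢ/(AᵢEᵢ) = 850/(240×33×10³) + 340/(1175×114×10³) = 0.0001099 mm/N.
So P = 2.61 / 0.0001099 = 23.75 kN, compressive.

P ≈ 23.8 kN (compressive)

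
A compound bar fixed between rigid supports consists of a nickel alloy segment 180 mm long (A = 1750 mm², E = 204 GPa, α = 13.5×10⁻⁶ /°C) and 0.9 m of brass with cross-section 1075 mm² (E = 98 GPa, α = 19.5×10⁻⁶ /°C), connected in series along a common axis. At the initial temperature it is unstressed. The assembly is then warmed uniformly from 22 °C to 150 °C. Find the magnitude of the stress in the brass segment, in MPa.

If the supports were absent, the total length change would be Σ αᵢΔT Lᵢ = 13.5×10⁻⁶×128×180 + 19.5×10⁻⁶×128×900 = 2.557 mm.
The rigid supports impose zero overall length change; the single axial force P common to all segments must satisfy P Σ Lᵢ/(AᵢEᵢ) = δ_free.
Σ Lᵢ/(AᵢEᵢ) = 180/(1750×204×10³) + 900/(1075×98×10³) = 9.047×10⁻⁶ mm/N.
P = 2.557 / 9.047×10⁻⁶ = 282700 N = 282.7 kN, compressive.
σ_{brass} = P / A = 282700 / 1075 = 263 MPa.

σ ≈ 263 MPa (compressive)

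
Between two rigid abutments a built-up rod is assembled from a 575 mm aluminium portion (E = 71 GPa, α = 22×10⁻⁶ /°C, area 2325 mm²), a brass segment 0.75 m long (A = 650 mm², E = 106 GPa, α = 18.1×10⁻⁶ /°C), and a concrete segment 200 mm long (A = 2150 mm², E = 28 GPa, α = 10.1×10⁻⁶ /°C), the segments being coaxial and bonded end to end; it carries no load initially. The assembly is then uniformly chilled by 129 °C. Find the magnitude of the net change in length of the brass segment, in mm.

|ΔL| ≈ 0.491 mm

If the supports were absent, the total length change would be Σ αᵢΔT Lᵢ = 22×10⁻⁶×129×575 + 18.1×10⁻⁶×129×750 + 10.1×10⁻⁶×129×200 = 3.644 mm.
The walls prevent any net length change, so an axial force P (same in every segment) develops. Compatibility: P · Σ Lᵢ/(AᵢEᵢ) = δ_free.
Σ Lᵢ/(AᵢEᵢ) = 575/(2325×71×10³) + 750/(650×106×10³) + 200/(2150×28×10³) = 1.769×10⁻⁵ mm/N.
So P = 3.644 / 1.769×10⁻⁵ = 206 kN, tensile.
For the brass segment, free thermal change = 18.1×10⁻⁶×129×750 = 1.751 mm and elastic change from P = 206000×750/(650×106×10³) = 2.242 mm; these oppose, so the net change is 0.491 mm (segment lengthens).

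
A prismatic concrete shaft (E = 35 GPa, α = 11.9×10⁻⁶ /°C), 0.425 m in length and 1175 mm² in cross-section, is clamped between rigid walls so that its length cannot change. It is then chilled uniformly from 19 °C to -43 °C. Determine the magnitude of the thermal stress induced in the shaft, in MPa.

σ ≈ 25.8 MPa (tensile)

The supports are rigid, so the total axial strain is zero. The restrained thermal strain is ε = αΔT = 11.9×10⁻⁶ × 62 = 737.8×10⁻⁶.
σ = EαΔT = 35×10³ × 11.9×10⁻⁶ × 62 = 25.82 MPa (tensile; the shaft is trying to contract).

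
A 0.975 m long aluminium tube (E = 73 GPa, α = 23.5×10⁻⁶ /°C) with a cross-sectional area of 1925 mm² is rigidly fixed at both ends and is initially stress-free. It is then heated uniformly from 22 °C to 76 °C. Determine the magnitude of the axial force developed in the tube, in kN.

The ends cannot move, so σ = EαΔT = 73×10³ × 23.5×10⁻⁶ × 54 = 92.64 MPa.
P = AEαΔT = 1925 × 73×10³ × 23.5×10⁻⁶ × 54 = 178.3 kN (compressive).

P ≈ 178 kN (compressive)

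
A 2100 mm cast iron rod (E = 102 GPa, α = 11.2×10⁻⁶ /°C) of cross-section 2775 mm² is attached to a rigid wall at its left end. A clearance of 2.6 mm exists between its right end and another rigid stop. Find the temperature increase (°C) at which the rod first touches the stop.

Contact occurs when the free expansion equals the gap: αΔT L = 2.6 mm.
ΔT = 2.6 / (11.2×10⁻⁶ × 2100) = 110.5 °C.

ΔT ≈ 111 °C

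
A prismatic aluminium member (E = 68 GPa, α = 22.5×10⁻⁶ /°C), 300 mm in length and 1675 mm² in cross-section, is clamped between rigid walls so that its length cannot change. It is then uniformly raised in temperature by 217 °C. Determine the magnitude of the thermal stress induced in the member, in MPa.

σ ≈ 332 MPa (compressive)

With length fixed, the mechanical strain must cancel the thermal strain αΔT = 22.5×10⁻⁶ × 217 = 4882.5×10⁻⁶.
The stress required to suppress this strain is σ = Eε = 68×10³ × 4882.5×10⁻⁶ = 332 MPa, compressive since the member is trying to expand.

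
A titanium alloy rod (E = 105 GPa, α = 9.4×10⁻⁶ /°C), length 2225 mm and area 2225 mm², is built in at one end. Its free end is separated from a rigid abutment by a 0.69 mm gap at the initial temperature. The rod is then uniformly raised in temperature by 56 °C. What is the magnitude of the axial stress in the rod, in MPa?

σ ≈ 22.7 MPa (compressive)

Unrestrained expansion: δ_free = αΔT L = 9.4×10⁻⁶ × 56 × 2225 = 1.171 mm.
After closing the 0.69 mm clearance, 1.171 − 0.69 = 0.4812 mm of expansion remains to be suppressed by the wall.
That suppressed elongation corresponds to σ = E·Δ/L = 105×10³ × 0.4812/2225 = 22.71 MPa.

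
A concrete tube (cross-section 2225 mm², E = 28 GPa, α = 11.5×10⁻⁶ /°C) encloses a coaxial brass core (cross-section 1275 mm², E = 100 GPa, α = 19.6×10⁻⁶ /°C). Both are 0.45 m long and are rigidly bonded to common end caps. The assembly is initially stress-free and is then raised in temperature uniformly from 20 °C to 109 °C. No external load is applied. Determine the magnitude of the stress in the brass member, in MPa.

σ ≈ 23.7 MPa (compressive)

Both members must finish at the same length. With the larger α, the brass tends to over-expand; the plates restrain it, putting the brass in compression and the concrete in tension. With no external load the two internal forces are equal and opposite, magnitude P.
Setting the final lengths equal and cancelling L: (α₁ − α₂)ΔT = P/(A₁E₁) + P/(A₂E₂).
|α₁ − α₂|·ΔT = 8.1×10⁻⁶ × 89 = 0.0007209.
1/(A₁E₁) + 1/(A₂E₂) = 1/(2225×28×10³) + 1/(1275×100×10³) = 2.389×10⁻⁸ N⁻¹.
So P = 0.0007209 / 2.389×10⁻⁸ = 30.17 kN.
σ_{brass} = P/A₂ = 30170/1275 = 23.66 MPa, compressive.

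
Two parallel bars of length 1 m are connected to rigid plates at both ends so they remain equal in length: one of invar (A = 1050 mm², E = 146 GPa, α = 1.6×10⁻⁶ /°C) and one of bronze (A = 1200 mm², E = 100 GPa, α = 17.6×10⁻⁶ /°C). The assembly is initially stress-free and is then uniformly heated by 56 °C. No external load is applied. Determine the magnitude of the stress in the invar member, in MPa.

Equilibrium of a rigid end plate with no external load gives equal and opposite internal forces ±P in the two members. Since α_{bronze} > α_{invar}, heating drives the bronze into compression and the invar into tension.
Equating the net (thermal + elastic) strains gives |α₁ − α₂|·ΔT = P·[1/(A₁E₁) + 1/(A₂E₂)].
|α₁ − α₂|·ΔT = 16×10⁻⁶ × 56 = 0.000896.
1/(A₁E₁) + 1/(A₂E₂) = 1/(1050×146×10³) + 1/(1200×100×10³) = 1.486×10⁻⁸ N⁻¹.
P = 0.000896 / 1.486×10⁻⁸ = 60310 N = 60.31 kN.
σ_{invar} = P/A₁ = 60310/1050 = 57.44 MPa, tensile.

σ ≈ 57.4 MPa (tensile)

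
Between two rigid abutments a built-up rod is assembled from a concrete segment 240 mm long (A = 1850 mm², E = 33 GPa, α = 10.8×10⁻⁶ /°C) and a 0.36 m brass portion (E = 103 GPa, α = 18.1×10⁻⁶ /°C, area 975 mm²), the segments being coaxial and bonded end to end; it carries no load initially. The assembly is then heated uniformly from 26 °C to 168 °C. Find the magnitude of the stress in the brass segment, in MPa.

If the supports were absent, the total length change would be Σ αᵢΔT Lᵢ = 10.8×10⁻⁶×142×240 + 18.1×10⁻⁶×142×360 = 1.293 mm.
Since the ends are fixed, an axial force P builds up, equal in every segment, with P · Σ Lᵢ/(AᵢEᵢ) = δ_free.
Σ Lᵢ/(AᵢEᵢ) = 240/(1850×33×10³) + 360/(975×103×10³) = 7.516×10⁻⁶ mm/N.
Hence P = δ_free / Σ(L/AE) = 1.293/7.516×10⁻⁶ = 172.1 kN (compressive).
σ_{brass} = P / A = 172100 / 975 = 176.5 MPa.

σ ≈ 176 MPa (compressive)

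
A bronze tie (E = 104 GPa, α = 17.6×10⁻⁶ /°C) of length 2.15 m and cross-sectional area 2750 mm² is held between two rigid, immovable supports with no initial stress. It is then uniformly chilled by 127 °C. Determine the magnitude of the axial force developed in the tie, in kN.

Full restraint means ε = 0, so the stress is σ = EαΔT = 104×10³ × 17.6×10⁻⁶ × 127 = 232.5 MPa.
Axial force P = σA = 232.5 × 2750 = 639300 N = 639.3 kN, tensile.

P ≈ 639 kN (tensile)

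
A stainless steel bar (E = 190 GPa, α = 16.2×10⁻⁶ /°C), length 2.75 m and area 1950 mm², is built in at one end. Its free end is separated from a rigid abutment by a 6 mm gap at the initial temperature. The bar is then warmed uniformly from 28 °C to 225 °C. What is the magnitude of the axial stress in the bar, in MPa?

σ ≈ 192 MPa (compressive)

Unrestrained expansion: δ_free = αΔT L = 16.2×10⁻⁶ × 197 × 2750 = 8.776 mm.
After closing the 6 mm clearance, 8.776 − 6 = 2.776 mm of expansion remains to be suppressed by the wall.
That suppressed elongation corresponds to σ = E·Δ/L = 190×10³ × 2.776/2750 = 191.8 MPa.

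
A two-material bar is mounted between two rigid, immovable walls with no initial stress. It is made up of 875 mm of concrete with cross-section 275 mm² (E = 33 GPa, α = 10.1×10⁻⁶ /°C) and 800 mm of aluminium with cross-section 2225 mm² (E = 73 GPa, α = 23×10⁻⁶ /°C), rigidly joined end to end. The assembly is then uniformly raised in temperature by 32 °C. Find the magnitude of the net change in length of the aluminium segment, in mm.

With the walls removed the bar would change length by δ_free = Σ αᵢΔT Lᵢ = 10.1×10⁻⁶×32×875 + 23×10⁻⁶×32×800 = 0.8716 mm.
The rigid supports impose zero overall length change; the single axial force P common to all segments must satisfy P Σ Lᵢ/(AᵢEᵢ) = δ_free.
Σ Lᵢ/(AᵢEᵢ) = 875/(275×33×10³) + 800/(2225×73×10³) = 0.0001013 mm/N.
Hence P = δ_free / Σ(L/AE) = 0.8716/0.0001013 = 8.6 kN (compressive).
For the aluminium segment, free thermal change = 23×10⁻⁶×32×800 = 0.5888 mm and elastic change from P = 8600×800/(2225×73×10³) = 0.04236 mm; these oppose, so the net change is 0.546 mm (segment lengthens).

|ΔL| ≈ 0.546 mm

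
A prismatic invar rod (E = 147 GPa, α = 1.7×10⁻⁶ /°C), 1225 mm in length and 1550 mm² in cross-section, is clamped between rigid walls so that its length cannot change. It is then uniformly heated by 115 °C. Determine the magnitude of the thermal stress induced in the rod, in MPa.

The supports are rigid, so the total axial strain is zero. The restrained thermal strain is ε = αΔT = 1.7×10⁻⁶ × 115 = 195.5×10⁻⁶.
Hence σ = E·αΔT = 147×10³ × 195.5×10⁻⁶ = 28.74 MPa, compressive.

σ ≈ 28.7 MPa (compressive)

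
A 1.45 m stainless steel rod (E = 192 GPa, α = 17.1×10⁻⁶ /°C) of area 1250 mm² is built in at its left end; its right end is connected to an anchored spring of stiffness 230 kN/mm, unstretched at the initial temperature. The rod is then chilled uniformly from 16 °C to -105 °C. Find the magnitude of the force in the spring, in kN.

P ≈ 289 kN

Free thermal contraction: δ_free = αΔT L = 17.1×10⁻⁶ × 121 × 1450 = 3 mm.
Let P be the tensile force in the spring. The rod extends elastically by PL/(AE) and the spring stretches by P/k; together these equal δ_free.
So P = δ_free / [L/(AE) + 1/k] = 3 / [ 1450/(1250×192×10³) + 1/(230×10³) ].
P = 3 / 1.039×10⁻⁵ = 288800 N.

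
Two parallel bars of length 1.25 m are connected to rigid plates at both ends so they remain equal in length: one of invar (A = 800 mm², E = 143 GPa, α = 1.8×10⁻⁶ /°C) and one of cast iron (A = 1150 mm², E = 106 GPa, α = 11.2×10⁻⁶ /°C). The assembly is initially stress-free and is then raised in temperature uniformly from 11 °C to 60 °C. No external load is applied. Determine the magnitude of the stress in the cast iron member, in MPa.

The cast iron has the larger α, so on heating it would change length more than the invar if both were free. The rigid plates force a common final length, so the cast iron is put into compression and the invar into tension, with equal and opposite forces P (no external load).
Setting the final lengths equal and cancelling L: (α₁ − α₂)ΔT = P/(A₁E₁) + P/(A₂E₂).
|α₁ − α₂|·ΔT = 9.4×10⁻⁶ × 49 = 0.0004606.
1/(A₁E₁) + 1/(A₂E₂) = 1/(800×143×10³) + 1/(1150×106×10³) = 1.694×10⁻⁸ N⁻¹.
So P = 0.0004606 / 1.694×10⁻⁸ = 27.18 kN.
σ_{cast iron} = P/A₂ = 27180/1150 = 23.64 MPa, compressive.

σ ≈ 23.6 MPa (compressive)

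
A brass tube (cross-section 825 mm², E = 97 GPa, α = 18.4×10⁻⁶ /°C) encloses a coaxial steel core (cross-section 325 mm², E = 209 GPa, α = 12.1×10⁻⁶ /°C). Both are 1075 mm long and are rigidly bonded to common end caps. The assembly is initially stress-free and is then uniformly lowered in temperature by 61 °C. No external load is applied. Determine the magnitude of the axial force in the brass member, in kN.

Equilibrium of a rigid end plate with no external load gives equal and opposite internal forces ±P in the two members. Since α_{brass} > α_{steel}, cooling drives the brass into tension and the steel into compression.
Compatibility of the two members (thermal + elastic change equal): (α₁ − α₂)ΔT = P·[1/(A₁E₁) + 1/(A₂E₂)].
|α₁ − α₂|·ΔT = 6.3×10⁻⁶ × 61 = 0.0003843.
1/(A₁E₁) + 1/(A₂E₂) = 1/(825×97×10³) + 1/(325×209×10³) = 2.722×10⁻⁸ N⁻¹.
P = 0.0003843 / 2.722×10⁻⁸ = 14120 N = 14.12 kN.

P ≈ 14.1 kN (tensile in the brass)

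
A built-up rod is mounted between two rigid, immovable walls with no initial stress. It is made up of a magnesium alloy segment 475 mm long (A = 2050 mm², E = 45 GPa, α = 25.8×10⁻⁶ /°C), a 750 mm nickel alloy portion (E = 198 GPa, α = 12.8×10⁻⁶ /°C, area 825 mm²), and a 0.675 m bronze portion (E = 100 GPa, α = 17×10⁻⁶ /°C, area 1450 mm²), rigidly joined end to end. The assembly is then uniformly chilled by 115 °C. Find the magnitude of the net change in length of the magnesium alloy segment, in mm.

|ΔL| ≈ 0.0383 mm

Free thermal contraction of the whole bar: Σ αᵢΔT Lᵢ = 25.8×10⁻⁶×115×475 + 12.8×10⁻⁶×115×750 + 17×10⁻⁶×115×675 = 3.833 mm.
Since the ends are fixed, an axial force P builds up, equal in every segment, with P · Σ Lᵢ/(AᵢEᵢ) = δ_free.
Σ Lᵢ/(AᵢEᵢ) = 475/(2050×45×10³) + 750/(825×198×10³) + 675/(1450×100×10³) = 1.44×10⁻⁵ mm/N.
So P = 3.833 / 1.44×10⁻⁵ = 266.3 kN, tensile.
For the magnesium alloy segment, free thermal change = 25.8×10⁻⁶×115×475 = 1.409 mm and elastic change from P = 266300×475/(2050×45×10³) = 1.371 mm; these oppose, so the net change is 0.0383 mm (segment shortens).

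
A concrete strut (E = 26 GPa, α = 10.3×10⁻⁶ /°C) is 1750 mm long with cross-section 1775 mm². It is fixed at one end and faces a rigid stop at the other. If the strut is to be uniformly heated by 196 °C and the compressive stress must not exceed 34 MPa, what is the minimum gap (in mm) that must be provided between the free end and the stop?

Free expansion if unrestrained: δ_free = αΔT L = 10.3×10⁻⁶ × 196 × 1750 = 3.533 mm.
A stress of 34 MPa corresponds to the wall pushing the strut back by σL/E = 34×1750/(26×10³) = 2.288 mm.
The gap must absorb the remainder: g_min = 3.533 − 2.288 = 1.244 mm.

g ≈ 1.24 mm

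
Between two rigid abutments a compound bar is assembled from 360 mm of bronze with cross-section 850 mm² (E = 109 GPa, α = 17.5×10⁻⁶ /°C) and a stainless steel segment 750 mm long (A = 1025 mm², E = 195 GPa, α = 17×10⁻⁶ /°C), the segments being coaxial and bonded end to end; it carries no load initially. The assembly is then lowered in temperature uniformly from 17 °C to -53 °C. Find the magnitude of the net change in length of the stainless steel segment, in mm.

If the supports were absent, the total length change would be Σ αᵢΔT Lᵢ = 17.5×10⁻⁶×70×360 + 17×10⁻⁶×70×750 = 1.334 mm.
The walls prevent any net length change, so an axial force P (same in every segment) develops. Compatibility: P · Σ Lᵢ/(AᵢEᵢ) = δ_free.
Σ Lᵢ/(AᵢEᵢ) = 360/(850×109×10³) + 750/(1025×195×10³) = 7.638×10⁻⁶ mm/N.
Hence P = δ_free / Σ(L/AE) = 1.334/7.638×10⁻⁶ = 174.6 kN (tensile).
For the stainless steel segment, free thermal change = 17×10⁻⁶×70×750 = 0.8925 mm and elastic change from P = 174600×750/(1025×195×10³) = 0.6551 mm; these oppose, so the net change is 0.237 mm (segment shortens).

|ΔL| ≈ 0.237 mm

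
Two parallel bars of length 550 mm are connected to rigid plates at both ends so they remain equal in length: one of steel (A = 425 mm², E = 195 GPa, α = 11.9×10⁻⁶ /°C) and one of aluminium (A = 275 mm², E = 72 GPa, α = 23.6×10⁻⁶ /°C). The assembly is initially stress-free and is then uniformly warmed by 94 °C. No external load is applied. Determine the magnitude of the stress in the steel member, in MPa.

Both members must finish at the same length. With the larger α, the aluminium tends to over-expand; the plates restrain it, putting the aluminium in compression and the steel in tension. With no external load the two internal forces are equal and opposite, magnitude P.
Compatibility of the two members (thermal + elastic change equal): (α₁ − α₂)ΔT = P·[1/(A₁E₁) + 1/(A₂E₂)].
|α₁ − α₂|·ΔT = 11.7×10⁻⁶ × 94 = 0.0011.
1/(A₁E₁) + 1/(A₂E₂) = 1/(425×195×10³) + 1/(275×72×10³) = 6.257×10⁻⁸ N⁻¹.
P = 0.0011 / 6.257×10⁻⁸ = 17580 N = 17.58 kN.
σ_{steel} = P/A₁ = 17580/425 = 41.36 MPa, tensile.

σ ≈ 41.4 MPa (tensile)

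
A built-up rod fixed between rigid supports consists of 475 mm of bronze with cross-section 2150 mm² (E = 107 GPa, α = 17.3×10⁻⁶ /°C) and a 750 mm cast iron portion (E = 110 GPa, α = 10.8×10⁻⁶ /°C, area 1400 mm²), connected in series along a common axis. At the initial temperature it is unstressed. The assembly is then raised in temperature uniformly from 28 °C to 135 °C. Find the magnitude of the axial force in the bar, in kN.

P ≈ 252 kN (compressive)

If the supports were absent, the total length change would be Σ αᵢΔT Lᵢ = 17.3×10⁻⁶×107×475 + 10.8×10⁻⁶×107×750 = 1.746 mm.
The rigid supports impose zero overall length change; the single axial force P common to all segments must satisfy P Σ Lᵢ/(AᵢEᵢ) = δ_free.
The series flexibility is Σ Lᵢ/(AᵢEᵢ) = 475/(2150×107×10³) + 750/(1400×110×10³) = 6.935×10⁻⁶ mm/N.
Hence P = δ_free / Σ(L/AE) = 1.746/6.935×10⁻⁶ = 251.8 kN (compressive).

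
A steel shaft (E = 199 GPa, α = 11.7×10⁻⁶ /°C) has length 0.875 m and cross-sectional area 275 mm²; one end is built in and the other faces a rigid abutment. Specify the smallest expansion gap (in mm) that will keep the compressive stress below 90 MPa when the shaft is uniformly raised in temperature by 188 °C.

With no wall the shaft would lengthen by αΔT L = 11.7×10⁻⁶ × 188 × 875 = 1.925 mm.
A stress of 90 MPa corresponds to the wall pushing the shaft back by σL/E = 90×875/(199×10³) = 0.3957 mm.
So the gap has to take up the difference, g_min = δ_free − σL/E = 1.925 − 0.3957 = 1.529 mm.

g ≈ 1.53 mm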